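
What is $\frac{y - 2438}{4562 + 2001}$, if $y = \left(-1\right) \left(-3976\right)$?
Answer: $\frac{1538}{6563} \approx 0.23434$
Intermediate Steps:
$y = 3976$
$\frac{y - 2438}{4562 + 2001} = \frac{3976 - 2438}{4562 + 2001} = \frac{1538}{6563}$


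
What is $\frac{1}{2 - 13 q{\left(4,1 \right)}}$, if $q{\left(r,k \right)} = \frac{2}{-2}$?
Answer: $\frac{1}{15} \approx 0.066667$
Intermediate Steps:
$q{\left(r,k \right)} = -1$ ($q{\left(r,k \right)} = 2 \left(- \frac{1}{2}\right) = -1$)
$\frac{1}{2 - 13 q{\left(4,1 \right)}} = \frac{1}{2 - -13} = \frac{1}{2 + 13} = \frac{1}{15}$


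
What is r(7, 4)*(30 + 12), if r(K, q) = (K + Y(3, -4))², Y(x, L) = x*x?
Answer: 10752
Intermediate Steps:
Y(x, L) = x²
r(K, q) = (9 + K)² (r(K, q) = (K + 3²)² = (K + 9)² = (9 + K)²)
r(7, 4)*(30 + 12) = (9 + 7)²*(30 + 12) = 16²*42 = 256*42 = 10752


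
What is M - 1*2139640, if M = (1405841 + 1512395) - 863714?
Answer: -85118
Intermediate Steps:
M = 2054522 (M = 2918236 - 863714 = 2054522)
M - 1*2139640 = 2054522 - 1*2139640 = 2054522 - 2139640 = -85118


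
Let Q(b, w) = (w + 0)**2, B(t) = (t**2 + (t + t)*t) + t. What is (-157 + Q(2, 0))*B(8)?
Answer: -31400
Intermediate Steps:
B(t) = t + 3*t**2 (B(t) = (t**2 + (2*t)*t) + t = (t**2 + 2*t**2) + t = 3*t**2 + t = t + 3*t**2)
Q(b, w) = w**2
(-157 + Q(2, 0))*B(8) = (-157 + 0**2)*(8*(1 + 3*8)) = (-157 + 0)*(8*(1 + 24)) = -1256*25 = -157*200 = -31400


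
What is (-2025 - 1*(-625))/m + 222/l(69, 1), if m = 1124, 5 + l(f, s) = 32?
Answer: 17644/2529 ≈ 6.9767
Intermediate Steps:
l(f, s) = 27 (l(f, s) = -5 + 32 = 27)
(-2025 - 1*(-625))/m + 222/l(69, 1) = (-2025 - 1*(-625))/1124 + 222/27 = (-2025 + 625)*(1/1124) + 222*(1/27) = -1400*1/1124 + 74/9 = -350/281 + 74/9 = 17644/2529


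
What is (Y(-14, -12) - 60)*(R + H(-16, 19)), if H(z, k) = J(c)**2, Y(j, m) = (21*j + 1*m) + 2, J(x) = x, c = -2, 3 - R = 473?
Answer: 169624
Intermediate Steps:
R = -470 (R = 3 - 1*473 = 3 - 473 = -470)
Y(j, m) = 2 + m + 21*j (Y(j, m) = (21*j + m) + 2 = (m + 21*j) + 2 = 2 + m + 21*j)
H(z, k) = 4 (H(z, k) = (-2)**2 = 4)
(Y(-14, -12) - 60)*(R + H(-16, 19)) = ((2 - 12 + 21*(-14)) - 60)*(-470 + 4) = ((2 - 12 - 294) - 60)*(-466) = (-304 - 60)*(-466) = -364*(-466) = 169624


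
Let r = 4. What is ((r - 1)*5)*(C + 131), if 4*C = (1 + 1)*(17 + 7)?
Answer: 2145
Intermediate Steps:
C = 12 (C = ((1 + 1)*(17 + 7))/4 = (2*24)/4 = (¼)*48 = 12)
((r - 1)*5)*(C + 131) = ((4 - 1)*5)*(12 + 131) = (3*5)*143 = 15*143 = 2145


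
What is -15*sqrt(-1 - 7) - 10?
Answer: -10 - 30*I*sqrt(2) ≈ -10.0 - 42.426*I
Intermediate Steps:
-15*sqrt(-1 - 7) - 10 = -30*I*sqrt(2) - 10 = -10 - 30*I*sqrt(2)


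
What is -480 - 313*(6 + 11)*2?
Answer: -11122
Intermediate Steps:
-480 - 313*(6 + 11)*2 = -480 - 5321*2 = -480 - 313*34 = -480 - 10642 = -11122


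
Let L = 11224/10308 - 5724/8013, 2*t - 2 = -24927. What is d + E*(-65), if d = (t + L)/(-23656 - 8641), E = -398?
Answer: 11502265609333915/444611289198 ≈ 25870.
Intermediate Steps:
t = -24925/2 (t = 1 + (½)*(-24927) = 1 - 24927/2 = -24925/2 ≈ -12463.)
L = 2577910/6883167 (L = 11224*(1/10308) - 5724*1/8013 = 2806/2577 - 1908/2671 = 2577910/6883167 ≈ 0.37452)
d = 171557781655/444611289198 (d = (-24925/2 + 2577910/6883167)/(-23656 - 8641) = -171557781655/13766334/(-32297) = -171557781655/13766334*(-1/32297) = 171557781655/444611289198 ≈ 0.38586)
d + E*(-65) = 171557781655/444611289198 - 398*(-65) = 171557781655/444611289198 + 25870 = 11502265609333915/444611289198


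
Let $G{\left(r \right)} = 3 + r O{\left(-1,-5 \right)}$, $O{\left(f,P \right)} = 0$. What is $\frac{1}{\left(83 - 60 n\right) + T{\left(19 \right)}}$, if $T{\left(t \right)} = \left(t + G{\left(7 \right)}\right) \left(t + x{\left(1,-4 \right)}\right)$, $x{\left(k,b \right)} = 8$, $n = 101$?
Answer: $- \frac{1}{5383} \approx -0.00018577$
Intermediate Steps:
$G{\left(r \right)} = 3$ ($G{\left(r \right)} = 3 + r 0 = 3 + 0 = 3$)
$T{\left(t \right)} = \left(3 + t\right) \left(8 + t\right)$ ($T{\left(t \right)} = \left(t + 3\right) \left(t + 8\right) = \left(3 + t\right) \left(8 + t\right)$)
$\frac{1}{\left(83 - 60 n\right) + T{\left(19 \right)}} = \frac{1}{\left(83 - 6060\right) + \left(24 + 19^{2} + 11 \cdot 19\right)} = \frac{1}{\left(83 - 6060\right) + \left(24 + 361 + 209\right)} = \frac{1}{-5977 + 594} = \frac{1}{-5383} = - \frac{1}{5383}$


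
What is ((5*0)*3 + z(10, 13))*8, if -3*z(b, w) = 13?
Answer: -104/3 ≈ -34.667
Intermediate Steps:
z(b, w) = -13/3 (z(b, w) = -⅓*13 = -13/3)
((5*0)*3 + z(10, 13))*8 = ((5*0)*3 - 13/3)*8 = (0*3 - 13/3)*8 = (0 - 13/3)*8 = -13/3*8 = -104/3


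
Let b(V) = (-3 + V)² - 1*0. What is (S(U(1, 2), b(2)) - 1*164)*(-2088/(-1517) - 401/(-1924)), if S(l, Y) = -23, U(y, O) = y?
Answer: -23378179/78884 ≈ -296.36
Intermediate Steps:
b(V) = (-3 + V)² (b(V) = (-3 + V)² + 0 = (-3 + V)²)
(S(U(1, 2), b(2)) - 1*164)*(-2088/(-1517) - 401/(-1924)) = (-23 - 1*164)*(-2088/(-1517) - 401/(-1924)) = (-23 - 164)*(-2088*(-1/1517) - 401*(-1/1924)) = -187*(2088/1517 + 401/1924) = -187*125017/78884 = -23378179/78884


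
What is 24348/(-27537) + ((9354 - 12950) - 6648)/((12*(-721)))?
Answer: 5952511/19854177 ≈ 0.29981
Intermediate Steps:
24348/(-27537) + ((9354 - 12950) - 6648)/((12*(-721))) = 24348*(-1/27537) + (-3596 - 6648)/(-8652) = -8116/9179 - 10244*(-1/8652) = -8116/9179 + 2561/2163 = 5952511/19854177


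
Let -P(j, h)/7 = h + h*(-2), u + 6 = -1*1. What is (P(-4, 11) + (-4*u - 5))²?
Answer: 10000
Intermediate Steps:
u = -7 (u = -6 - 1*1 = -6 - 1 = -7)
P(j, h) = 7*h (P(j, h) = -7*(h + h*(-2)) = -7*(h - 2*h) = -(-7)*h = 7*h)
(P(-4, 11) + (-4*u - 5))² = (7*11 + (-4*(-7) - 5))² = (77 + (28 - 5))² = (77 + 23)² = 100² = 10000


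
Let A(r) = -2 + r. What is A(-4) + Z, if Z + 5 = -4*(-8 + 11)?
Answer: -23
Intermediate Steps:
Z = -17 (Z = -5 - 4*(-8 + 11) = -5 - 4*3 = -5 - 12 = -17)
A(-4) + Z = (-2 - 4) - 17 = -6 - 17 = -23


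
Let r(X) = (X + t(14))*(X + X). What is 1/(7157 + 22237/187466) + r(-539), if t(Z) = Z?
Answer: 759344396201516/1341716399 ≈ 5.6595e+5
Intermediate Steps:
r(X) = 2*X*(14 + X) (r(X) = (X + 14)*(X + X) = (14 + X)*(2*X) = 2*X*(14 + X))
1/(7157 + 22237/187466) + r(-539) = 1/(7157 + 22237/187466) + 2*(-539)*(14 - 539) = 1/(7157 + 22237*(1/187466)) + 2*(-539)*(-525) = 1/(7157 + 22237/187466) + 565950 = 1/(1341716399/187466) + 565950 = 187466/1341716399 + 565950 = 759344396201516/1341716399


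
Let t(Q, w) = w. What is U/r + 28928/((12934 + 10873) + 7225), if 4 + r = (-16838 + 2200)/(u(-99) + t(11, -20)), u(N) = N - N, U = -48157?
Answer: -1841689166/28235241 ≈ -65.227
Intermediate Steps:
u(N) = 0
r = 7279/10 (r = -4 + (-16838 + 2200)/(0 - 20) = -4 - 14638/(-20) = -4 - 14638*(-1/20) = -4 + 7319/10 = 7279/10 ≈ 727.90)
U/r + 28928/((12934 + 10873) + 7225) = -48157/7279/10 + 28928/((12934 + 10873) + 7225) = -48157*10/7279 + 28928/(23807 + 7225) = -481570/7279 + 28928/31032 = -481570/7279 + 28928*(1/31032) = -481570/7279 + 3616/3879 = -1841689166/28235241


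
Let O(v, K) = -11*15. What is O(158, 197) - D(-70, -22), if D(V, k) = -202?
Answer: 37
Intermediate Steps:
O(v, K) = -165
O(158, 197) - D(-70, -22) = -165 - 1*(-202) = -165 + 202 = 37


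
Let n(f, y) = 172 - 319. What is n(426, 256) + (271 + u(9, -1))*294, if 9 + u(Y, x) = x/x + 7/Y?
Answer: 232211/3 ≈ 77404.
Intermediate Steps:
n(f, y) = -147
u(Y, x) = -8 + 7/Y (u(Y, x) = -9 + (x/x + 7/Y) = -9 + (1 + 7/Y) = -8 + 7/Y)
n(426, 256) + (271 + u(9, -1))*294 = -147 + (271 + (-8 + 7/9))*294 = -147 + (271 - 65/9)*294 = -147 + (2374/9)*294 = -147 + 232652/3 = 232211/3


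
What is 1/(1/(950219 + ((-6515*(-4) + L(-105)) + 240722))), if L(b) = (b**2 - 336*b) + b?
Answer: 1263201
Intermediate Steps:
L(b) = b**2 - 335*b
1/(1/(950219 + ((-6515*(-4) + L(-105)) + 240722))) = 1/(1/(950219 + ((-6515*(-4) - 105*(-335 - 105)) + 240722))) = 1/(1/(950219 + ((26060 - 105*(-440)) + 240722))) = 1/(1/(950219 + ((26060 + 46200) + 240722))) = 1/(1/(950219 + (72260 + 240722))) = 1/(1/(950219 + 312982)) = 1/(1/1263201) = 1263201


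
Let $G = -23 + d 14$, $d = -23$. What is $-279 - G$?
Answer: $66$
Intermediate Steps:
$G = -345$ ($G = -23 - 322 = -345$)
$-279 - G = -279 - -345 = -279 + 345 = 66$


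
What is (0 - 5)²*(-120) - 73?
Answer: -3073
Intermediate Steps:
(0 - 5)²*(-120) - 73 = (-5)²*(-120) - 73 = 25*(-120) - 73 = -3000 - 73 = -3073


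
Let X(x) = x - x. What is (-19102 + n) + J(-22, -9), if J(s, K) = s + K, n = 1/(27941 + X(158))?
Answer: -534595152/27941 ≈ -19133.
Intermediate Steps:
X(x) = 0
n = 1/27941 (n = 1/(27941 + 0) = 1/27941 ≈ 3.5790e-5)
J(s, K) = K + s
(-19102 + n) + J(-22, -9) = (-19102 + 1/27941) + (-9 - 22) = -533728981/27941 - 31 = -534595152/27941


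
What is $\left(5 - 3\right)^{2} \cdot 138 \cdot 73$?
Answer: $40296$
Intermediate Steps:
$\left(5 - 3\right)^{2} \cdot 138 \cdot 73 = 2^{2} \cdot 138 \cdot 73 = 4 \cdot 138 \cdot 73 = 552 \cdot 73 = 40296$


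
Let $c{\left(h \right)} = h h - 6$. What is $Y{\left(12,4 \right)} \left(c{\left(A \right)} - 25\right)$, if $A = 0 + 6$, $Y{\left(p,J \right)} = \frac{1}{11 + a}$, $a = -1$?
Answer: $\frac{1}{2} \approx 0.5$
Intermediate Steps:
$Y{\left(p,J \right)} = \frac{1}{10}$ ($Y{\left(p,J \right)} = \frac{1}{11 - 1} = \frac{1}{10}$)
$A = 6$
$c{\left(h \right)} = -6 + h^{2}$ ($c{\left(h \right)} = h^{2} - 6 = -6 + h^{2}$)
$Y{\left(12,4 \right)} \left(c{\left(A \right)} - 25\right) = \frac{\left(-6 + 6^{2}\right) - 25}{10} = \frac{\left(-6 + 36\right) - 25}{10} = \frac{30 - 25}{10} = \frac{1}{10} \cdot 5 = \frac{1}{2}$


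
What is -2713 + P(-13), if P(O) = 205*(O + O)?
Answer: -8043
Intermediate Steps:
P(O) = 410*O (P(O) = 205*(2*O) = 410*O)
-2713 + P(-13) = -2713 + 410*(-13) = -2713 - 5330 = -8043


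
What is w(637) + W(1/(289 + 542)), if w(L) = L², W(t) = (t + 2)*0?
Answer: 405769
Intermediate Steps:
W(t) = 0 (W(t) = (2 + t)*0 = 0)
w(637) + W(1/(289 + 542)) = 637² + 0 = 405769 + 0 = 405769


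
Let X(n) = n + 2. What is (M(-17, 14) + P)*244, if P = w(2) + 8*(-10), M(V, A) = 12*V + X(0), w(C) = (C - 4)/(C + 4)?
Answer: -206668/3 ≈ -68889.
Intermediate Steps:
X(n) = 2 + n
w(C) = (-4 + C)/(4 + C)
M(V, A) = 2 + 12*V (M(V, A) = 12*V + (2 + 0) = 12*V + 2 = 2 + 12*V)
P = -241/3 (P = (-4 + 2)/(4 + 2) + 8*(-10) = -2/6 - 80 = (⅙)*(-2) - 80 = -⅓ - 80 = -241/3 ≈ -80.333)
(M(-17, 14) + P)*244 = ((2 + 12*(-17)) - 241/3)*244 = ((2 - 204) - 241/3)*244 = (-202 - 241/3)*244 = -847/3*244 = -206668/3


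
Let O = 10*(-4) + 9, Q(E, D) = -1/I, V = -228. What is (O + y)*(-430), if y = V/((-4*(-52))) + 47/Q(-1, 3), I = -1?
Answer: -166625/26 ≈ -6408.7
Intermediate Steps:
Q(E, D) = 1 (Q(E, D) = -1/(-1) = -1*(-1) = 1)
y = 2387/52 (y = -228/((-4*(-52))) + 47/1 = -228/208 + 47*1 = -228*1/208 + 47 = -57/52 + 47 = 2387/52 ≈ 45.904)
O = -31 (O = -40 + 9 = -31)
(O + y)*(-430) = (-31 + 2387/52)*(-430) = (775/52)*(-430) = -166625/26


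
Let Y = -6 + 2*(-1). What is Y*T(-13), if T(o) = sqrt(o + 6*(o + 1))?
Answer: -8*I*sqrt(85) ≈ -73.756*I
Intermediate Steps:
T(o) = sqrt(6 + 7*o) (T(o) = sqrt(o + 6*(1 + o)) = sqrt(o + (6 + 6*o)) = sqrt(6 + 7*o))
Y = -8 (Y = -6 - 2 = -8)
Y*T(-13) = -8*sqrt(6 + 7*(-13)) = -8*sqrt(6 - 91) = -8*I*sqrt(85)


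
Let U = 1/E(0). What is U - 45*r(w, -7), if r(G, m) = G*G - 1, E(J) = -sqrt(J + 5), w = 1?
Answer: -sqrt(5)/5 ≈ -0.44721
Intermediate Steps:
E(J) = -sqrt(5 + J)
U = -sqrt(5)/5 (U = 1/(-sqrt(5 + 0)) = 1/(-sqrt(5)) = 1*(-sqrt(5)/5) = -sqrt(5)/5 ≈ -0.44721)
r(G, m) = -1 + G**2 (r(G, m) = G**2 - 1 = -1 + G**2)
U - 45*r(w, -7) = -sqrt(5)/5 - 45*(-1 + 1**2) = -sqrt(5)/5 - 45*(-1 + 1) = -sqrt(5)/5 - 45*0 = -sqrt(5)/5 + 0 = -sqrt(5)/5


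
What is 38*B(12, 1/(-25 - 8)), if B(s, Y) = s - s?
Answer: 0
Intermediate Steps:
B(s, Y) = 0
38*B(12, 1/(-25 - 8)) = 38*0 = 0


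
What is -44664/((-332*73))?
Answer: 11166/6059 ≈ 1.8429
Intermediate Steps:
-44664/((-332*73)) = -44664/(-24236) = -44664*(-1/24236) = 11166/6059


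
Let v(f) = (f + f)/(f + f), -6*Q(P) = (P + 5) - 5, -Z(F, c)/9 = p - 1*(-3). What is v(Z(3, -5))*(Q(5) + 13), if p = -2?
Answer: 73/6 ≈ 12.167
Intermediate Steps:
Z(F, c) = -9 (Z(F, c) = -9*(-2 - 1*(-3)) = -9*(-2 + 3) = -9*1 = -9)
Q(P) = -P/6 (Q(P) = -((P + 5) - 5)/6 = -((5 + P) - 5)/6 = -P/6)
v(f) = 1 (v(f) = (2*f)/((2*f)) = (2*f)*(1/(2*f)) = 1)
v(Z(3, -5))*(Q(5) + 13) = 1*(-1/6*5 + 13) = 1*(-5/6 + 13) = 1*(73/6) = 73/6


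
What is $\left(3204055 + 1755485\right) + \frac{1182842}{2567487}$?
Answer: $\frac{12733555658822}{2567487} \approx 4.9595 \cdot 10^{6}$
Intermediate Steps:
$\left(3204055 + 1755485\right) + \frac{1182842}{2567487} = 4959540 + 1182842 \cdot \frac{1}{2567487} = 4959540 + \frac{1182842}{2567487} = \frac{12733555658822}{2567487}$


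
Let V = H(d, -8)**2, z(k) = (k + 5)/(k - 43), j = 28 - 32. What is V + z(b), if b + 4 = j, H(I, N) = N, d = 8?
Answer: 1089/17 ≈ 64.059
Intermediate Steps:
j = -4
b = -8 (b = -4 - 4 = -8)
z(k) = (5 + k)/(-43 + k)
V = 64 (V = (-8)**2 = 64)
V + z(b) = 64 + (5 - 8)/(-43 - 8) = 64 - 3/(-51) = 64 - 1/51*(-3) = 64 + 1/17 = 1089/17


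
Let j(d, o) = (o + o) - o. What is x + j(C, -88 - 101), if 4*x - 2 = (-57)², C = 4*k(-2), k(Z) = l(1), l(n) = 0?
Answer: 2495/4 ≈ 623.75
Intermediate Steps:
k(Z) = 0
C = 0 (C = 4*0 = 0)
j(d, o) = o (j(d, o) = 2*o - o = o)
x = 3251/4 (x = ½ + (¼)*(-57)² = ½ + (¼)*3249 = ½ + 3249/4 = 3251/4 ≈ 812.75)
x + j(C, -88 - 101) = 3251/4 + (-88 - 101) = 3251/4 - 189 = 2495/4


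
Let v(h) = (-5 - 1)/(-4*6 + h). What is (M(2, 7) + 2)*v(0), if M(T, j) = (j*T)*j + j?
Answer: 107/4 ≈ 26.750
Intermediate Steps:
M(T, j) = j + T*j**2 (M(T, j) = (T*j)*j + j = T*j**2 + j = j + T*j**2)
v(h) = -6/(-24 + h)
(M(2, 7) + 2)*v(0) = (7*(1 + 2*7) + 2)*(-6/(-24 + 0)) = (7*(1 + 14) + 2)*(-6/(-24)) = (7*15 + 2)*(-6*(-1/24)) = (105 + 2)*(1/4) = 107*(1/4) = 107/4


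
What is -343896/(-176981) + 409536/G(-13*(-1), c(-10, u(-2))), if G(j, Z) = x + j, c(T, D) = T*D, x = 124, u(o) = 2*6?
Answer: 10361029224/3463771 ≈ 2991.3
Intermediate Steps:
u(o) = 12
c(T, D) = D*T
G(j, Z) = 124 + j
-343896/(-176981) + 409536/G(-13*(-1), c(-10, u(-2))) = -343896/(-176981) + 409536/(124 - 13*(-1)) = -343896*(-1/176981) + 409536/(124 + 13) = 49128/25283 + 409536/137 = 10361029224/3463771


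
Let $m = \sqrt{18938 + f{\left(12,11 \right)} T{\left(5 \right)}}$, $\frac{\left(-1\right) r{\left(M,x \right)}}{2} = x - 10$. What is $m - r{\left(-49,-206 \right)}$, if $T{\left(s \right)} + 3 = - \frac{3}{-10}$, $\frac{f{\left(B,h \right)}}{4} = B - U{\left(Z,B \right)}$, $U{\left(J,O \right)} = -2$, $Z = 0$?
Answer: $-432 + \frac{\sqrt{469670}}{5} \approx -294.94$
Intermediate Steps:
$f{\left(B,h \right)} = 8 + 4 B$ ($f{\left(B,h \right)} = 4 \left(B - -2\right) = 4 \left(B + 2\right) = 4 \left(2 + B\right) = 8 + 4 B$)
$r{\left(M,x \right)} = 20 - 2 x$ ($r{\left(M,x \right)} = - 2 \left(x - 10\right) = - 2 \left(-10 + x\right) = 20 - 2 x$)
$T{\left(s \right)} = - \frac{27}{10}$ ($T{\left(s \right)} = -3 - \frac{3}{-10} = -3 - - \frac{3}{10} = -3 + \frac{3}{10} = - \frac{27}{10}$)
$m = \frac{\sqrt{469670}}{5}$ ($m = \sqrt{18938 + \left(8 + 4 \cdot 12\right) \left(- \frac{27}{10}\right)} = \sqrt{18938 + \left(8 + 48\right) \left(- \frac{27}{10}\right)} = \sqrt{18938 + 56 \left(- \frac{27}{10}\right)} = \sqrt{18938 - \frac{756}{5}} = \sqrt{\frac{93934}{5}} = \frac{\sqrt{469670}}{5} \approx 137.06$)
$m - r{\left(-49,-206 \right)} = \frac{\sqrt{469670}}{5} - \left(20 - -412\right) = \frac{\sqrt{469670}}{5} - \left(20 + 412\right) = \frac{\sqrt{469670}}{5} - 432 = -432 + \frac{\sqrt{469670}}{5}$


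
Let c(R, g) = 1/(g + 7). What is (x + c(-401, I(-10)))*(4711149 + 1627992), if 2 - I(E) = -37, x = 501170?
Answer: 146141421907761/46 ≈ 3.1770e+12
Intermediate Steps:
I(E) = 39 (I(E) = 2 - 1*(-37) = 2 + 37 = 39)
c(R, g) = 1/(7 + g)
(x + c(-401, I(-10)))*(4711149 + 1627992) = (501170 + 1/(7 + 39))*(4711149 + 1627992) = (501170 + 1/46)*6339141 = (23053821/46)*6339141 = 146141421907761/46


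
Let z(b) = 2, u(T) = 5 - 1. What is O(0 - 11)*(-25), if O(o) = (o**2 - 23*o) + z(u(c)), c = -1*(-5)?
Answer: -9400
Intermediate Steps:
c = 5
u(T) = 4
O(o) = 2 + o**2 - 23*o (O(o) = (o**2 - 23*o) + 2 = 2 + o**2 - 23*o)
O(0 - 11)*(-25) = (2 + (0 - 11)**2 - 23*(0 - 11))*(-25) = (2 + (-11)**2 - 23*(-11))*(-25) = (2 + 121 + 253)*(-25) = 376*(-25) = -9400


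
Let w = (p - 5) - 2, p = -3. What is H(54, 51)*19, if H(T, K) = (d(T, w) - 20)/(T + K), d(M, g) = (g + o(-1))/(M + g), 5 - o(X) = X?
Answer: -4199/1155 ≈ -3.6355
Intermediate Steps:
o(X) = 5 - X
w = -10 (w = (-3 - 5) - 2 = -8 - 2 = -10)
d(M, g) = (6 + g)/(M + g) (d(M, g) = (g + (5 - 1*(-1)))/(M + g) = (g + (5 + 1))/(M + g) = (g + 6)/(M + g) = (6 + g)/(M + g))
H(T, K) = (-20 - 4/(-10 + T))/(K + T) (H(T, K) = ((6 - 10)/(T - 10) - 20)/(T + K) = (-4/(-10 + T) - 20)/(K + T) = (-20 - 4/(-10 + T))/(K + T))
H(54, 51)*19 = (4*(49 - 5*54)/((-10 + 54)*(51 + 54)))*19 = (4*(49 - 270)/(44*105))*19 = (4*(1/44)*(1/105)*(-221))*19 = -221/1155*19 = -4199/1155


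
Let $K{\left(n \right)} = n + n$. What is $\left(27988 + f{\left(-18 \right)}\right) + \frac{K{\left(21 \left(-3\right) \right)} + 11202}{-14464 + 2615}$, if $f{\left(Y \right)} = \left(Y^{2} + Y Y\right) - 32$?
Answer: $\frac{338917720}{11849} \approx 28603.0$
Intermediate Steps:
$K{\left(n \right)} = 2 n$
$f{\left(Y \right)} = -32 + 2 Y^{2}$ ($f{\left(Y \right)} = \left(Y^{2} + Y^{2}\right) - 32 = 2 Y^{2} - 32 = -32 + 2 Y^{2}$)
$\left(27988 + f{\left(-18 \right)}\right) + \frac{K{\left(21 \left(-3\right) \right)} + 11202}{-14464 + 2615} = \left(27988 - \left(32 - 2 \left(-18\right)^{2}\right)\right) + \frac{2 \cdot 21 \left(-3\right) + 11202}{-14464 + 2615} = \left(27988 + \left(-32 + 2 \cdot 324\right)\right) + \frac{2 \left(-63\right) + 11202}{-11849} = \left(27988 + \left(-32 + 648\right)\right) + \left(-126 + 11202\right) \left(- \frac{1}{11849}\right) = \left(27988 + 616\right) + 11076 \left(- \frac{1}{11849}\right) = 28604 - \frac{11076}{11849} = \frac{338917720}{11849}$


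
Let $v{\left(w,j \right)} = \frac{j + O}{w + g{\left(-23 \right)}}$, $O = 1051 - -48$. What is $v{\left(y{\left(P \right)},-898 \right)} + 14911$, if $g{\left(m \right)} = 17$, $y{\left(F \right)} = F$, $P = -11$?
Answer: $\frac{29889}{2} \approx 14945.0$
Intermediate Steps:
$O = 1099$ ($O = 1051 + 48 = 1099$)
$v{\left(w,j \right)} = \frac{1099 + j}{17 + w}$ ($v{\left(w,j \right)} = \frac{j + 1099}{w + 17} = \frac{1099 + j}{17 + w}$)
$v{\left(y{\left(P \right)},-898 \right)} + 14911 = \frac{1099 - 898}{17 - 11} + 14911 = \frac{1}{6} \cdot 201 + 14911 = \frac{67}{2} + 14911 = \frac{29889}{2}$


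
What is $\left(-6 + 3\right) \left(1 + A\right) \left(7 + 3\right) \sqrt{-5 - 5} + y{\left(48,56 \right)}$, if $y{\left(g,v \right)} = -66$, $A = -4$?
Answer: $-66 + 90 i \sqrt{10} \approx -66.0 + 284.6 i$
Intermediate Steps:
$\left(-6 + 3\right) \left(1 + A\right) \left(7 + 3\right) \sqrt{-5 - 5} + y{\left(48,56 \right)} = \left(-6 + 3\right) \left(1 - 4\right) \left(7 + 3\right) \sqrt{-5 - 5} - 66 = \left(-3\right) \left(-3\right) 10 \sqrt{-10} - 66 = 9 \cdot 10 i \sqrt{10} - 66 = 90 i \sqrt{10} - 66 = -66 + 90 i \sqrt{10}$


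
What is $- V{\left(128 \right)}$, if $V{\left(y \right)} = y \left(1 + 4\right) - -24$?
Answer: $-664$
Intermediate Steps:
$V{\left(y \right)} = 24 + 5 y$ ($V{\left(y \right)} = y 5 + 24 = 5 y + 24 = 24 + 5 y$)
$- V{\left(128 \right)} = - (24 + 5 \cdot 128) = - (24 + 640) = \left(-1\right) 664 = -664$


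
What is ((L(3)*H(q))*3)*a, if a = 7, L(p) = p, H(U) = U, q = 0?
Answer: 0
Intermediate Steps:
((L(3)*H(q))*3)*a = ((3*0)*3)*7 = (0*3)*7 = 0*7 = 0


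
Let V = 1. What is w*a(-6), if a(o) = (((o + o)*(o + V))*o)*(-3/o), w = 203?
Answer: -36540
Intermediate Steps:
a(o) = -6*o*(1 + o) (a(o) = (((o + o)*(o + 1))*o)*(-3/o) = (((2*o)*(1 + o))*o)*(-3/o) = ((2*o*(1 + o))*o)*(-3/o) = (2*o²*(1 + o))*(-3/o) = -6*o*(1 + o))
w*a(-6) = 203*(-6*(-6)*(1 - 6)) = 203*(-6*(-6)*(-5)) = 203*(-180) = -36540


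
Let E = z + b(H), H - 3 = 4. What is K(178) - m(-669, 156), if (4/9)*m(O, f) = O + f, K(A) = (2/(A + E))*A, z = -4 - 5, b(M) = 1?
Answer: 393157/340 ≈ 1156.3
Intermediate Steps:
H = 7 (H = 3 + 4 = 7)
z = -9
E = -8 (E = -9 + 1 = -8)
K(A) = 2*A/(-8 + A) (K(A) = (2/(A - 8))*A = (2/(-8 + A))*A = 2*A/(-8 + A))
m(O, f) = 9*O/4 + 9*f/4 (m(O, f) = 9*(O + f)/4 = 9*O/4 + 9*f/4)
K(178) - m(-669, 156) = 2*178/(-8 + 178) - ((9/4)*(-669) + (9/4)*156) = 2*178/170 - (-6021/4 + 351) = 2*178*(1/170) - 1*(-4617/4) = 178/85 + 4617/4 = 393157/340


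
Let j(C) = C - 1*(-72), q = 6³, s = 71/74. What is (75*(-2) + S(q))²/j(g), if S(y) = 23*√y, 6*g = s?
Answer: 60723216/32039 - 799200*√6/1393 ≈ 489.96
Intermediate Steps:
s = 71/74 (s = 71*(1/74) = 71/74 ≈ 0.95946)
q = 216
g = 71/444 (g = (⅙)*(71/74) = 71/444 ≈ 0.15991)
j(C) = 72 + C (j(C) = C + 72 = 72 + C)
(75*(-2) + S(q))²/j(g) = (75*(-2) + 23*√216)²/(72 + 71/444) = (-150 + 23*(6*√6))²/(32039/444) = (-150 + 138*√6)²*(444/32039) = 444*(-150 + 138*√6)²/32039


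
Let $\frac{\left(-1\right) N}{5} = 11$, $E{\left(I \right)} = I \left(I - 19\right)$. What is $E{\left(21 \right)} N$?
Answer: $-2310$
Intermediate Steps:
$E{\left(I \right)} = I \left(-19 + I\right)$
$N = -55$ ($N = \left(-5\right) 11 = -55$)
$E{\left(21 \right)} N = 21 \left(-19 + 21\right) \left(-55\right) = 21 \cdot 2 \left(-55\right) = 42 \left(-55\right) = -2310$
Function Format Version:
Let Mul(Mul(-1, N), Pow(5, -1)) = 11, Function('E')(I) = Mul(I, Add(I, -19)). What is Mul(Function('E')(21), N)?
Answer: -2310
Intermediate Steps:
Function('E')(I) = Mul(I, Add(-19, I))
N = -55 (N = Mul(-5, 11) = -55)
Mul(Function('E')(21), N) = Mul(Mul(21, Add(-19, 21)), -55) = Mul(Mul(21, 2), -55) = Mul(42, -55) = -2310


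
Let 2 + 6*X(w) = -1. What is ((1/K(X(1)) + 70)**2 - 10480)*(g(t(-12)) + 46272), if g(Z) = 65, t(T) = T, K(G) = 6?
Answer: -9269207143/36 ≈ -2.5748e+8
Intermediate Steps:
X(w) = -1/2 (X(w) = -1/3 + (1/6)*(-1) = -1/3 - 1/6 = -1/2)
((1/K(X(1)) + 70)**2 - 10480)*(g(t(-12)) + 46272) = ((1/6 + 70)**2 - 10480)*(65 + 46272) = ((1/6 + 70)**2 - 10480)*46337 = ((421/6)**2 - 10480)*46337 = (177241/36 - 10480)*46337 = -200039/36*46337 = -9269207143/36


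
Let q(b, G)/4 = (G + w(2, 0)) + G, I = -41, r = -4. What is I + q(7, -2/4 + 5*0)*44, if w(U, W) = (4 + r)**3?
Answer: -217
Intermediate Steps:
w(U, W) = 0 (w(U, W) = (4 - 4)**3 = 0**3 = 0)
q(b, G) = 8*G (q(b, G) = 4*((G + 0) + G) = 4*(G + G) = 4*(2*G) = 8*G)
I + q(7, -2/4 + 5*0)*44 = -41 + (8*(-2/4 + 5*0))*44 = -41 + (8*(-2*1/4 + 0))*44 = -41 + (8*(-1/2 + 0))*44 = -41 + (8*(-1/2))*44 = -41 - 4*44 = -41 - 176 = -217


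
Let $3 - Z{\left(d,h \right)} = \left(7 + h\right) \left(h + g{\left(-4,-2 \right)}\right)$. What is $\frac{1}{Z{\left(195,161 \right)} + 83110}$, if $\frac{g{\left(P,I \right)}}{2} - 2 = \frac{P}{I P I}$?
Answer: $\frac{1}{55309} \approx 1.808 \cdot 10^{-5}$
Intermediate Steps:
$g{\left(P,I \right)} = 4 + \frac{2}{I^{2}}$ ($g{\left(P,I \right)} = 4 + 2 \frac{P}{I P I} = 4 + 2 \frac{P}{P I^{2}} = 4 + 2 P \frac{1}{I^{2} P} = 4 + \frac{2}{I^{2}}$)
$Z{\left(d,h \right)} = 3 - \left(7 + h\right) \left(\frac{9}{2} + h\right)$ ($Z{\left(d,h \right)} = 3 - \left(7 + h\right) \left(h + \left(4 + \frac{2}{4}\right)\right) = 3 - \left(7 + h\right) \left(h + \left(4 + 2 \cdot \frac{1}{4}\right)\right) = 3 - \left(7 + h\right) \left(h + \left(4 + \frac{1}{2}\right)\right) = 3 - \left(7 + h\right) \left(h + \frac{9}{2}\right) = 3 - \left(7 + h\right) \left(\frac{9}{2} + h\right)$)
$\frac{1}{Z{\left(195,161 \right)} + 83110} = \frac{1}{\left(- \frac{57}{2} - 161^{2} - \frac{3703}{2}\right) + 83110} = \frac{1}{\left(- \frac{57}{2} - 25921 - \frac{3703}{2}\right) + 83110} = \frac{1}{-27801 + 83110} = \frac{1}{55309}$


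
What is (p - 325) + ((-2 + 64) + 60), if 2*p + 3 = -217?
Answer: -313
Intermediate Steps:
p = -110 (p = -3/2 + (½)*(-217) = -3/2 - 217/2 = -110)
(p - 325) + ((-2 + 64) + 60) = (-110 - 325) + ((-2 + 64) + 60) = -435 + (62 + 60) = -435 + 122 = -313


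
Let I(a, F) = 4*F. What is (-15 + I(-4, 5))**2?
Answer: 25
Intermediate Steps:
(-15 + I(-4, 5))**2 = (-15 + 4*5)**2 = (-15 + 20)**2 = 5**2 = 25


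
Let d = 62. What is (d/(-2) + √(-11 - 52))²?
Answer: 898 - 186*I*√7 ≈ 898.0 - 492.11*I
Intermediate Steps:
(d/(-2) + √(-11 - 52))² = (62/(-2) + √(-11 - 52))² = (62*(-½) + √(-63))² = (-31 + 3*I*√7)²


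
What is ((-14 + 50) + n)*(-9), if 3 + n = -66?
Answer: 297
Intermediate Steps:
n = -69 (n = -3 - 66 = -69)
((-14 + 50) + n)*(-9) = ((-14 + 50) - 69)*(-9) = (36 - 69)*(-9) = -33*(-9) = 297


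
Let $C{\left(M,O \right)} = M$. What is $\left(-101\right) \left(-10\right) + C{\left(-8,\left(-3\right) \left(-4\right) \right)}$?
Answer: $1002$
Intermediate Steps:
$\left(-101\right) \left(-10\right) + C{\left(-8,\left(-3\right) \left(-4\right) \right)} = \left(-101\right) \left(-10\right) - 8 = 1010 - 8 = 1002$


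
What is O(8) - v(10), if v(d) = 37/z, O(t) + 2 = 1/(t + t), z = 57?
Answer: -2359/912 ≈ -2.5866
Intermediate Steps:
O(t) = -2 + 1/(2*t) (O(t) = -2 + 1/(t + t) = -2 + 1/(2*t))
v(d) = 37/57
O(8) - v(10) = (-2 + (½)/8) - 1*37/57 = (-2 + (½)*(⅛)) - 37/57 = (-2 + 1/16) - 37/57 = -31/16 - 37/57 = -2359/912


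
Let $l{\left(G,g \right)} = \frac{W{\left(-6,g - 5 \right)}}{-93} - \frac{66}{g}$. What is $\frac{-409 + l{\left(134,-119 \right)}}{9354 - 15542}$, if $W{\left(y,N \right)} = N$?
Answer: $\frac{145339}{2209116} \approx 0.065791$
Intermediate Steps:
$l{\left(G,g \right)} = \frac{5}{93} - \frac{66}{g} - \frac{g}{93}$ ($l{\left(G,g \right)} = \frac{g - 5}{-93} - \frac{66}{g} = \left(-5 + g\right) \left(- \frac{1}{93}\right) - \frac{66}{g} = \left(\frac{5}{93} - \frac{g}{93}\right) - \frac{66}{g} = \frac{5}{93} - \frac{66}{g} - \frac{g}{93}$)
$\frac{-409 + l{\left(134,-119 \right)}}{9354 - 15542} = \frac{-409 + \frac{-6138 - 119 \left(5 - -119\right)}{93 \left(-119\right)}}{9354 - 15542} = \frac{-409 + \frac{1}{93} \left(- \frac{1}{119}\right) \left(-6138 - 119 \left(5 + 119\right)\right)}{-6188} = \left(-409 + \frac{1}{93} \left(- \frac{1}{119}\right) \left(-6138 - 14756\right)\right) \left(- \frac{1}{6188}\right) = \left(-409 + \frac{1}{93} \left(- \frac{1}{119}\right) \left(-20894\right)\right) \left(- \frac{1}{6188}\right) = \left(-409 + \frac{674}{357}\right) \left(- \frac{1}{6188}\right) = \left(- \frac{145339}{357}\right) \left(- \frac{1}{6188}\right) = \frac{145339}{2209116}$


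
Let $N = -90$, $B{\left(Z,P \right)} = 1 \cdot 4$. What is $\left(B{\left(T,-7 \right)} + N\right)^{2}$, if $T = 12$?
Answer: $7396$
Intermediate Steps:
$B{\left(Z,P \right)} = 4$
$\left(B{\left(T,-7 \right)} + N\right)^{2} = \left(4 - 90\right)^{2} = \left(-86\right)^{2} = 7396$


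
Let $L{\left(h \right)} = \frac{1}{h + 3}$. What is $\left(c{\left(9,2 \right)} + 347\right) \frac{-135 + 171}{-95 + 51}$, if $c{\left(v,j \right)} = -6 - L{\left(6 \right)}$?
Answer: $- \frac{3068}{11} \approx -278.91$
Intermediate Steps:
$L{\left(h \right)} = \frac{1}{3 + h}$
$c{\left(v,j \right)} = - \frac{55}{9}$ ($c{\left(v,j \right)} = -6 - \frac{1}{3 + 6} = -6 - \frac{1}{9} = - \frac{55}{9}$)
$\left(c{\left(9,2 \right)} + 347\right) \frac{-135 + 171}{-95 + 51} = \left(- \frac{55}{9} + 347\right) \frac{-135 + 171}{-95 + 51} = \frac{3068 \frac{36}{-44}}{9} = \frac{3068 \cdot 36 \left(- \frac{1}{44}\right)}{9} = \frac{3068}{9} \left(- \frac{9}{11}\right) = - \frac{3068}{11}$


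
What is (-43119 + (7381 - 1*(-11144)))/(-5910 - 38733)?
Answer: 8198/14881 ≈ 0.55090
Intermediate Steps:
(-43119 + (7381 - 1*(-11144)))/(-5910 - 38733) = (-43119 + (7381 + 11144))/(-44643) = (-43119 + 18525)*(-1/44643) = -24594*(-1/44643) = 8198/14881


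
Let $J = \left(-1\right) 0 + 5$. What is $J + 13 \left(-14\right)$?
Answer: $-177$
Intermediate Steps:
$J = 5$ ($J = 0 + 5 = 5$)
$J + 13 \left(-14\right) = 5 + 13 \left(-14\right) = 5 - 182 = -177$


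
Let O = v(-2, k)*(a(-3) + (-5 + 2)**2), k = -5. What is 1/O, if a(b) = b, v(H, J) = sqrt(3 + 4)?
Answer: sqrt(7)/42 ≈ 0.062994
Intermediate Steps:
v(H, J) = sqrt(7)
O = 6*sqrt(7) (O = sqrt(7)*(-3 + (-5 + 2)**2) = sqrt(7)*(-3 + (-3)**2) = sqrt(7)*(-3 + 9) = sqrt(7)*6 = 6*sqrt(7) ≈ 15.875)
1/O = 1/(6*sqrt(7)) = sqrt(7)/42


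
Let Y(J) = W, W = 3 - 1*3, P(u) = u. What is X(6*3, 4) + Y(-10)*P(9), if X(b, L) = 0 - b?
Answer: -18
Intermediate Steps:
W = 0 (W = 3 - 3 = 0)
X(b, L) = -b
Y(J) = 0
X(6*3, 4) + Y(-10)*P(9) = -6*3 + 0*9 = -1*18 + 0 = -18 + 0 = -18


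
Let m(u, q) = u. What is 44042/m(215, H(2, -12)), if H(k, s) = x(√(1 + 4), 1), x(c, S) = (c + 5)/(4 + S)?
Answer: 44042/215 ≈ 204.85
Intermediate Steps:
x(c, S) = (5 + c)/(4 + S)
H(k, s) = 1 + √5/5 (H(k, s) = (5 + √(1 + 4))/(4 + 1) = (5 + √5)/5 = 1 + √5/5)
44042/m(215, H(2, -12)) = 44042/215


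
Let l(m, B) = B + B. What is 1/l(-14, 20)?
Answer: 1/40 ≈ 0.025000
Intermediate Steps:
l(m, B) = 2*B
1/l(-14, 20) = 1/(2*20) = 1/40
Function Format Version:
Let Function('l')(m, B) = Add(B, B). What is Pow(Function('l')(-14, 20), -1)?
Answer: Rational(1, 40) ≈ 0.025000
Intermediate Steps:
Function('l')(m, B) = Mul(2, B)
Pow(Function('l')(-14, 20), -1) = Pow(Mul(2, 20), -1) = Pow(40, -1) = Rational(1, 40)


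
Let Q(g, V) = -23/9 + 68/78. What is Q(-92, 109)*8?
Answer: -1576/117 ≈ -13.470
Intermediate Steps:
Q(g, V) = -197/117 (Q(g, V) = -23*⅑ + 68*(1/78) = -23/9 + 34/39 = -197/117)
Q(-92, 109)*8 = -197/117*8 = -1576/117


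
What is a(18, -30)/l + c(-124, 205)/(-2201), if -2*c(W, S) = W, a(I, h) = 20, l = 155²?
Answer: -9326/341155 ≈ -0.027337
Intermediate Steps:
l = 24025
c(W, S) = -W/2
a(18, -30)/l + c(-124, 205)/(-2201) = 20/24025 - ½*(-124)/(-2201) = 20*(1/24025) + 62*(-1/2201) = 4/4805 - 2/71 = -9326/341155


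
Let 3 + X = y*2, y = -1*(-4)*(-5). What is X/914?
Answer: -43/914 ≈ -0.047046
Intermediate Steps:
y = -20 (y = 4*(-5) = -20)
X = -43 (X = -3 - 20*2 = -3 - 40 = -43)
X/914 = -43/914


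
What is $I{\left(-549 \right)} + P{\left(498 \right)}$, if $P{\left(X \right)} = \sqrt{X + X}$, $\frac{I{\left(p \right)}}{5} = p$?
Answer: $-2745 + 2 \sqrt{249} \approx -2713.4$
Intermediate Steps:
$I{\left(p \right)} = 5 p$
$P{\left(X \right)} = \sqrt{2} \sqrt{X}$ ($P{\left(X \right)} = \sqrt{2 X} = \sqrt{2} \sqrt{X}$)
$I{\left(-549 \right)} + P{\left(498 \right)} = 5 \left(-549\right) + \sqrt{2} \sqrt{498} = -2745 + 2 \sqrt{249}$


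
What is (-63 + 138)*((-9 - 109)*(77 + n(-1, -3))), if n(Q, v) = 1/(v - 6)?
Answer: -2041400/3 ≈ -6.8047e+5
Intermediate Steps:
n(Q, v) = 1/(-6 + v)
(-63 + 138)*((-9 - 109)*(77 + n(-1, -3))) = (-63 + 138)*((-9 - 109)*(77 + 1/(-6 - 3))) = 75*(-118*(77 + 1/(-9))) = 75*(-118*(77 - 1/9)) = 75*(-118*692/9) = 75*(-81656/9) = -2041400/3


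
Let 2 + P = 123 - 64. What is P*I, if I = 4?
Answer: 228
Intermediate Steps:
P = 57 (P = -2 + (123 - 64) = -2 + 59 = 57)
P*I = 57*4 = 228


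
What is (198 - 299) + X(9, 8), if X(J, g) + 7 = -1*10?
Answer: -118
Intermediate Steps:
X(J, g) = -17 (X(J, g) = -7 - 1*10 = -7 - 10 = -17)
(198 - 299) + X(9, 8) = (198 - 299) - 17 = -101 - 17 = -118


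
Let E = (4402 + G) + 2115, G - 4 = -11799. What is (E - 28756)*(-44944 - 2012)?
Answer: 1598100504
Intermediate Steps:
G = -11795 (G = 4 - 11799 = -11795)
E = -5278 (E = (4402 - 11795) + 2115 = -7393 + 2115 = -5278)
(E - 28756)*(-44944 - 2012) = (-5278 - 28756)*(-44944 - 2012) = -34034*(-46956) = 1598100504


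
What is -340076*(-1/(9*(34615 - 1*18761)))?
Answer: 170038/71343 ≈ 2.3834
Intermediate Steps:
-340076*(-1/(9*(34615 - 1*18761))) = -340076*(-1/(9*(34615 - 18761))) = -340076/((-9*15854)) = -340076/(-142686) = -340076*(-1/142686) = 170038/71343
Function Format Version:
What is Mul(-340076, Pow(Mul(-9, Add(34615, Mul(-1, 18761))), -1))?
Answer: Rational(170038, 71343) ≈ 2.3834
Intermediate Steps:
Mul(-340076, Pow(Mul(-9, Add(34615, Mul(-1, 18761))), -1)) = Mul(-340076, Pow(Mul(-9, Add(34615, -18761)), -1)) = Mul(-340076, Pow(Mul(-9, 15854), -1)) = Mul(-340076, Pow(-142686, -1)) = Mul(-340076, Rational(-1, 142686)) = Rational(170038, 71343)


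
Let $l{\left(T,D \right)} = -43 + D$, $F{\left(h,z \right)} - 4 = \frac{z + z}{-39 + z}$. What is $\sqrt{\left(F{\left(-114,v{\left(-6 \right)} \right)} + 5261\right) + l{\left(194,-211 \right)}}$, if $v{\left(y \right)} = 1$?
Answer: $\frac{2 \sqrt{452238}}{19} \approx 70.788$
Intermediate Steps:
$F{\left(h,z \right)} = 4 + \frac{2 z}{-39 + z}$ ($F{\left(h,z \right)} = 4 + \frac{z + z}{-39 + z} = 4 + \frac{2 z}{-39 + z}$)
$\sqrt{\left(F{\left(-114,v{\left(-6 \right)} \right)} + 5261\right) + l{\left(194,-211 \right)}} = \sqrt{\left(\frac{6 \left(-26 + 1\right)}{-39 + 1} + 5261\right) - 254} = \sqrt{\left(6 \frac{1}{-38} \left(-25\right) + 5261\right) - 254} = \sqrt{\left(6 \left(- \frac{1}{38}\right) \left(-25\right) + 5261\right) - 254} = \sqrt{\left(\frac{75}{19} + 5261\right) - 254} = \sqrt{\frac{100034}{19} - 254} = \sqrt{\frac{95208}{19}} = \frac{2 \sqrt{452238}}{19}$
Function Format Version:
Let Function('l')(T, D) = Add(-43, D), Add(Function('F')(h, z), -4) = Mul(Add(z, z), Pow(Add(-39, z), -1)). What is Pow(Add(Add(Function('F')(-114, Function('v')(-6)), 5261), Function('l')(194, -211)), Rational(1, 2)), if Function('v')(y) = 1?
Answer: Mul(Rational(2, 19), Pow(452238, Rational(1, 2))) ≈ 70.788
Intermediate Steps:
Function('F')(h, z) = Add(4, Mul(2, z, Pow(Add(-39, z), -1))) (Function('F')(h, z) = Add(4, Mul(Add(z, z), Pow(Add(-39, z), -1))) = Add(4, Mul(Mul(2, z), Pow(Add(-39, z), -1))) = Add(4, Mul(2, z, Pow(Add(-39, z), -1))))
Pow(Add(Add(Function('F')(-114, Function('v')(-6)), 5261), Function('l')(194, -211)), Rational(1, 2)) = Pow(Add(Add(Mul(6, Pow(Add(-39, 1), -1), Add(-26, 1)), 5261), Add(-43, -211)), Rational(1, 2)) = Pow(Add(Add(Mul(6, Pow(-38, -1), -25), 5261), -254), Rational(1, 2)) = Pow(Add(Add(Mul(6, Rational(-1, 38), -25), 5261), -254), Rational(1, 2)) = Pow(Add(Add(Rational(75, 19), 5261), -254), Rational(1, 2)) = Pow(Add(Rational(100034, 19), -254), Rational(1, 2)) = Pow(Rational(95208, 19), Rational(1, 2)) = Mul(Rational(2, 19), Pow(452238, Rational(1, 2)))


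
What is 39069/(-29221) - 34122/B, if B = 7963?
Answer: -1308185409/232686823 ≈ -5.6221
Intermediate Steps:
39069/(-29221) - 34122/B = 39069/(-29221) - 34122/7963 = 39069*(-1/29221) - 34122*1/7963 = -39069/29221 - 34122/7963 = -1308185409/232686823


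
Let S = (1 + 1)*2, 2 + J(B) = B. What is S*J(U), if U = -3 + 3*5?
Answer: 40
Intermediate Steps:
U = 12 (U = -3 + 15 = 12)
J(B) = -2 + B
S = 4 (S = 2*2 = 4)
S*J(U) = 4*(-2 + 12) = 4*10 = 40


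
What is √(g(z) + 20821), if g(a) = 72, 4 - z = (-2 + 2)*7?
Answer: √20893 ≈ 144.54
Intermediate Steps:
z = 4 (z = 4 - (-2 + 2)*7 = 4 - 0*7 = 4 - 1*0 = 4 + 0 = 4)
√(g(z) + 20821) = √(72 + 20821) = √20893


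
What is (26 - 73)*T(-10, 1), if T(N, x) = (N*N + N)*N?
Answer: 42300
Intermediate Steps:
T(N, x) = N*(N + N**2) (T(N, x) = (N**2 + N)*N = (N + N**2)*N = N*(N + N**2))
(26 - 73)*T(-10, 1) = (26 - 73)*((-10)**2*(1 - 10)) = -4700*(-9) = -47*(-900) = 42300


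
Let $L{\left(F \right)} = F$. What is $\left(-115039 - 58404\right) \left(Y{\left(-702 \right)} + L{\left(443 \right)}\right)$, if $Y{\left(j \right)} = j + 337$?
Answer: $-13528554$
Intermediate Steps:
$Y{\left(j \right)} = 337 + j$
$\left(-115039 - 58404\right) \left(Y{\left(-702 \right)} + L{\left(443 \right)}\right) = \left(-115039 - 58404\right) \left(\left(337 - 702\right) + 443\right) = - 173443 \left(-365 + 443\right) = \left(-173443\right) 78 = -13528554$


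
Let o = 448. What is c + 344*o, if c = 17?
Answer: 154129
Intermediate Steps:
c + 344*o = 17 + 344*448 = 17 + 154112 = 154129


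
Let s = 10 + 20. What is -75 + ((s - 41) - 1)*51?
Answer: -687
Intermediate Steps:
s = 30
-75 + ((s - 41) - 1)*51 = -75 + ((30 - 41) - 1)*51 = -75 + (-11 - 1)*51 = -75 - 12*51 = -75 - 612 = -687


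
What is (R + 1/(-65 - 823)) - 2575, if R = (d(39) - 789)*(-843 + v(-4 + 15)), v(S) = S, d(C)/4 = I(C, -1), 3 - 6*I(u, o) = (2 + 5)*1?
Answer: 194203133/296 ≈ 6.5609e+5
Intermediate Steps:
I(u, o) = -⅔ (I(u, o) = ½ - (2 + 5)/6 = ½ - 7/6 = -⅔)
d(C) = -8/3 (d(C) = 4*(-⅔) = -8/3)
R = 1976000/3 (R = (-8/3 - 789)*(-843 + (-4 + 15)) = -2375*(-843 + 11)/3 = -2375/3*(-832) = 1976000/3 ≈ 6.5867e+5)
(R + 1/(-65 - 823)) - 2575 = (1976000/3 + 1/(-65 - 823)) - 2575 = (1976000/3 + 1/(-888)) - 2575 = (1976000/3 - 1/888) - 2575 = 194965333/296 - 2575 = 194203133/296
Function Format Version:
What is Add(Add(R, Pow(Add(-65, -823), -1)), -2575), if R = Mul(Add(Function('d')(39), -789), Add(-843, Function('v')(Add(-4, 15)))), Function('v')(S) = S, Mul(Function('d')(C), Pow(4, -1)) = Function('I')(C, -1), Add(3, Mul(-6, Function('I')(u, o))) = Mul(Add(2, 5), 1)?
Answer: Rational(194203133, 296) ≈ 6.5609e+5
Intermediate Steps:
Function('I')(u, o) = Rational(-2, 3) (Function('I')(u, o) = Add(Rational(1, 2), Mul(Rational(-1, 6), Mul(Add(2, 5), 1))) = Add(Rational(1, 2), Mul(Rational(-1, 6), Mul(7, 1))) = Add(Rational(1, 2), Mul(Rational(-1, 6), 7)) = Add(Rational(1, 2), Rational(-7, 6)) = Rational(-2, 3))
Function('d')(C) = Rational(-8, 3) (Function('d')(C) = Mul(4, Rational(-2, 3)) = Rational(-8, 3))
R = Rational(1976000, 3) (R = Mul(Add(Rational(-8, 3), -789), Add(-843, Add(-4, 15))) = Mul(Rational(-2375, 3), Add(-843, 11)) = Mul(Rational(-2375, 3), -832) = Rational(1976000, 3) ≈ 6.5867e+5)
Add(Add(R, Pow(Add(-65, -823), -1)), -2575) = Add(Add(Rational(1976000, 3), Pow(Add(-65, -823), -1)), -2575) = Add(Add(Rational(1976000, 3), Pow(-888, -1)), -2575) = Add(Add(Rational(1976000, 3), Rational(-1, 888)), -2575) = Add(Rational(194965333, 296), -2575) = Rational(194203133, 296)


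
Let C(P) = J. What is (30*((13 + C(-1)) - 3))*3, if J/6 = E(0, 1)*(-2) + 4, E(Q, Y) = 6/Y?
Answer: -3420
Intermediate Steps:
J = -48 (J = 6*((6/1)*(-2) + 4) = 6*((6*1)*(-2) + 4) = 6*(6*(-2) + 4) = 6*(-12 + 4) = 6*(-8) = -48)
C(P) = -48
(30*((13 + C(-1)) - 3))*3 = (30*((13 - 48) - 3))*3 = (30*(-35 - 3))*3 = (30*(-38))*3 = -1140*3 = -3420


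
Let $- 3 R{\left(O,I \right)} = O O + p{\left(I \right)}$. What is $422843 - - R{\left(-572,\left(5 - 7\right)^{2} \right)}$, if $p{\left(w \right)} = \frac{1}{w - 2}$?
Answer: $\frac{627563}{2} \approx 3.1378 \cdot 10^{5}$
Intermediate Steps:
$p{\left(w \right)} = \frac{1}{-2 + w}$
$R{\left(O,I \right)} = - \frac{O^{2}}{3} - \frac{1}{3 \left(-2 + I\right)}$ ($R{\left(O,I \right)} = - \frac{O O + \frac{1}{-2 + I}}{3} = - \frac{O^{2} + \frac{1}{-2 + I}}{3} = - \frac{O^{2}}{3} - \frac{1}{3 \left(-2 + I\right)}$)
$422843 - - R{\left(-572,\left(5 - 7\right)^{2} \right)} = 422843 - - \frac{-1 + \left(-572\right)^{2} \left(2 - \left(5 - 7\right)^{2}\right)}{3 \left(-2 + \left(5 - 7\right)^{2}\right)} = 422843 - - \frac{-1 + 327184 \left(2 - \left(-2\right)^{2}\right)}{3 \left(-2 + \left(-2\right)^{2}\right)} = 422843 - - \frac{-1 + 327184 \left(2 - 4\right)}{3 \left(-2 + 4\right)} = 422843 - - \frac{-1 + 327184 \left(2 - 4\right)}{3 \cdot 2} = 422843 - - \frac{-1 + 327184 \left(-2\right)}{3 \cdot 2} = 422843 - - \frac{-1 - 654368}{3 \cdot 2} = 422843 - - \frac{-654369}{3 \cdot 2} = 422843 - \left(-1\right) \left(- \frac{218123}{2}\right) = 422843 - \frac{218123}{2} = \frac{627563}{2}$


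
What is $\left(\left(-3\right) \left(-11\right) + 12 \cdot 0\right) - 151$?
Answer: $-118$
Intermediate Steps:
$\left(\left(-3\right) \left(-11\right) + 12 \cdot 0\right) - 151 = \left(33 + 0\right) - 151 = 33 - 151 = -118$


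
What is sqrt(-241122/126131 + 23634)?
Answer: 2*sqrt(93990895558023)/126131 ≈ 153.73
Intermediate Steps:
sqrt(-241122/126131 + 23634) = sqrt(2980738932/126131) = 2*sqrt(93990895558023)/126131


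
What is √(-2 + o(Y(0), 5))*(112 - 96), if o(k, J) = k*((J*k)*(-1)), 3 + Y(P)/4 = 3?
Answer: 16*I*√2 ≈ 22.627*I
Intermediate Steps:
Y(P) = 0 (Y(P) = -12 + 4*3 = -12 + 12 = 0)
o(k, J) = -J*k² (o(k, J) = k*(-J*k) = -J*k²)
√(-2 + o(Y(0), 5))*(112 - 96) = √(-2 - 1*5*0²)*(112 - 96) = √(-2 - 1*5*0)*16 = √(-2 + 0)*16 = √(-2)*16 = (I*√2)*16 = 16*I*√2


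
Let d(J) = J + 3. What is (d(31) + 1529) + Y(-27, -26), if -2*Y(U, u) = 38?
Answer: 1544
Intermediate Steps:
d(J) = 3 + J
Y(U, u) = -19 (Y(U, u) = -½*38 = -19)
(d(31) + 1529) + Y(-27, -26) = ((3 + 31) + 1529) - 19 = (34 + 1529) - 19 = 1563 - 19 = 1544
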